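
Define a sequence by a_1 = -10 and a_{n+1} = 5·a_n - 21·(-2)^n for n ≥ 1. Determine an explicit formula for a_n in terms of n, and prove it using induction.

a_n = 3(-2)^n - 4·5^(n - 1)

Computing the first terms: a_1 = -10, a_2 = -8, a_3 = -124. This suggests a_n = 3(-2)^n - 4·5^(n - 1).
Base case (n = 1): the formula gives -10 = -10 = a_1.
Inductive step: assume the claim holds for n = j, so a_j = 3(-2)^j - 4·5^(j - 1).
Then a_{j+1} = 5·a_j - 21·(-2)^j = 5·(3(-2)^j - 4·5^(j - 1)) - 21·(-2)^j = 3(-2)^(j + 1) - 4·5^j = 3(-2)^(j+1) - 4·5^((j+1) - 1),
which is the claimed formula at n = j+1.
This completes the induction.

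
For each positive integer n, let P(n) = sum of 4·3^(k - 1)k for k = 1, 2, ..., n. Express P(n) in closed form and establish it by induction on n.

P(n) = 3^n(2n - 1) + 1

We claim P(n) = 3^n(2n - 1) + 1 for all n ≥ 1.
When n = 1: P(1) = 4, and the closed form gives 4. They agree.
Inductive step: suppose the statement holds for some k ≥ 1, so P(k) = 3^k(2k - 1) + 1.
Then P(k+1) = P(k) + (4·3^k(k + 1)) = (3^k(2k - 1) + 1) + (4·3^k(k + 1)).
Simplifying, P(k+1) = 6·3^k·k + 3·3^k + 1 = 3^(k+1)(2(k+1) - 1) + 1,
which is the closed form with n = k+1.
This completes the induction.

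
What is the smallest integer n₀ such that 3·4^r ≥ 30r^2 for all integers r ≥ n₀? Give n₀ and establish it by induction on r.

At r = 3: 192 < 270, so the inequality fails and n₀ ≥ 4. We prove 3·4^r ≥ 30r^2 for all r ≥ 4.
When r = 4: 3·4^r = 768 and 30r^2 = 480, so 768 ≥ 480.
For the inductive step, assume it holds for an arbitrary j ≥ 4, so 3·4^j ≥ 30j^2.
Then 3·4^(j + 1) = 4·(3·4^j) ≥ 4·(30j^2).
Also, for j ≥ 4 we have 4·(30j^2) ≥ 30(j+1)^2, since 4 ≥ (1 + 1/j)^2 for all j ≥ 4.
Combining, 3·4^(j + 1) ≥ 30(j+1)^2.
Hence, by induction on r, the claim holds for every r ≥ 4.
Hence the smallest such n₀ is 4.

n₀ = 4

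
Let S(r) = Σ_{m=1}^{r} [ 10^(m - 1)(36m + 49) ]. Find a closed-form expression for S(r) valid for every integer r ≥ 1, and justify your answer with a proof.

S(r) = 10^r(4r + 5) - 5

We claim S(r) = 10^r(4r + 5) - 5 for all r ≥ 1.
When r = 1: S(1) = 85, and the closed form gives 85. They agree.
Inductive step: assume the claim holds for r = m, so S(m) = 10^m(4m + 5) - 5.
Then S(m+1) = S(m) + (10^m(36m + 85)) = (10^m(4m + 5) - 5) + (10^m(36m + 85)).
Simplifying, S(m+1) = 40·10^m·m + 90·10^m - 5 = 10^(m+1)(4(m+1) + 5) - 5,
which is the closed form with r = m+1.
By induction, the statement is established for all r ≥ 1.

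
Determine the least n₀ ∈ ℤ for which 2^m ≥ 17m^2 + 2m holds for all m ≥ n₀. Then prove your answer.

n₀ = 12

At m = 11: 2048 < 2079, so the inequality fails and n₀ ≥ 12. We prove 2^m ≥ 17m^2 + 2m for all m ≥ 12.
When m = 12: 2^m = 4096 and 17m^2 + 2m = 2472, so 4096 ≥ 2472.
For the inductive step, assume it holds for an arbitrary k ≥ 12, so 2^k ≥ 17k^2 + 2k.
Then 2^(k + 1) = 2·(2^k) ≥ 2·(17k^2 + 2k).
Also, for k ≥ 12 we have 2·(17k^2 + 2k) ≥ 17(k+1)^2 + 2(k+1), since 2·(17k^2 + 2k) − (17(k+1)^2 + 2(k+1)) = 17k^2 - 32k - 19, which is nonnegative for all k ≥ 12.
Combining, 2^(k + 1) ≥ 17(k+1)^2 + 2(k+1).
By induction, the statement is established for all m ≥ 12.
Hence the smallest such n₀ is 12.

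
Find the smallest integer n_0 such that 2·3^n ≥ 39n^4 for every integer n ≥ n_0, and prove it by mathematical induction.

At n = 11: 354294 < 570999, so the inequality fails and n_0 ≥ 12. We prove 2·3^n ≥ 39n^4 for all n ≥ 12.
Base case (n = 12): 2·3^n = 1062882 and 39n^4 = 808704, so 1062882 ≥ 808704.
For the inductive step, assume it holds for an arbitrary m ≥ 12, so 2·3^m ≥ 39m^4.
Then 2·3^(m + 1) = 3·(2·3^m) ≥ 3·(39m^4).
Also, for m ≥ 12 we have 3·(39m^4) ≥ 39(m+1)^4, since 3 ≥ (1 + 1/m)^4 for all m ≥ 12.
Combining, 2·3^(m + 1) ≥ 39(m+1)^4.
By the principle of mathematical induction, the result holds for all n ≥ 12.
Hence the smallest such n_0 is 12.

n_0 = 12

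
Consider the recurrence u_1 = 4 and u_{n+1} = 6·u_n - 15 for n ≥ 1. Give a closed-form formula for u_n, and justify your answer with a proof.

u_n = 6^(n - 1) + 3

Computing the first terms: u_1 = 4, u_2 = 9, u_3 = 39. This suggests u_n = 6^(n - 1) + 3.
When n = 1: the formula gives 4 = 4 = u_1.
Suppose the result is true for n = k, so u_k = 6^(k - 1) + 3.
Then u_{k+1} = 6·u_k - 15 = 6·(6^(k - 1) + 3) - 15 = 6^k + 3 = 6^((k+1) - 1) + 3,
which is the claimed formula at n = k+1.
Hence, by induction on n, the claim holds for every n ≥ 1.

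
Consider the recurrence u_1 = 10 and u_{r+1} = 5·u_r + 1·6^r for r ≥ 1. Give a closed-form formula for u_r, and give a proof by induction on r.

Computing the first terms: u_1 = 10, u_2 = 56, u_3 = 316. This suggests u_r = 4·5^(r - 1) + 6^r.
For the base case r = 1: the formula gives 10 = 10 = u_1.
Inductive step: suppose the statement holds for some k ≥ 1, so u_k = 4·5^(k - 1) + 6^k.
Then u_{k+1} = 5·u_k + 1·6^k = 5·(4·5^(k - 1) + 6^k) + 1·6^k = 4·5^k + 6^(k + 1) = 4·5^((k+1) - 1) + 6^(k+1),
which is the claimed formula at r = k+1.
This completes the induction.

u_r = 4·5^(r - 1) + 6^r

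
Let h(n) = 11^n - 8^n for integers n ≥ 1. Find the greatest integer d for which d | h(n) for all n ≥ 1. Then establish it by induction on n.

Computing the first values: h(1) = 3 and h(2) = 57; gcd(3, 57) = 3, so d ≤ 3.
We prove 3 | 11^n - 8^n for all n ≥ 1 by induction on n.
Base case (n = 1): h(1) = 3 = 3·(1), so 3 | h(1).
For the inductive step, assume it holds for an arbitrary i ≥ 1, i.e. 3 | h(i). Then
11^{i+1} − 8^{i+1} = 11·11^i − 8·8^i = 11·(11^i − 8^i) + (3)·8^i. The first term is divisible by 3 by the inductive hypothesis, and the second term (3)·8^i is divisible by 3 since 3 | 3. Hence 3 | h(i+1).
By induction, the statement is established for all n ≥ 1.
Therefore the largest such d is 3.

d = 3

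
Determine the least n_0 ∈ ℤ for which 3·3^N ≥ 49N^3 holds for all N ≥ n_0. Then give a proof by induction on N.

n_0 = 9

At N = 8: 19683 < 25088, so the inequality fails and n_0 ≥ 9. We prove 3·3^N ≥ 49N^3 for all N ≥ 9.
For the base case N = 9: 3·3^N = 59049 and 49N^3 = 35721, so 59049 ≥ 35721.
Suppose the result is true for N = k, so 3·3^k ≥ 49k^3.
Then 3·3^(k + 1) = 3·(3·3^k) ≥ 3·(49k^3).
Also, for k ≥ 9 we have 3·(49k^3) ≥ 49(k+1)^3, since 3 ≥ (1 + 1/k)^3 for all k ≥ 9.
Combining, 3·3^(k + 1) ≥ 49(k+1)^3.
By induction, the statement is established for all N ≥ 9.
Hence the smallest such n_0 is 9.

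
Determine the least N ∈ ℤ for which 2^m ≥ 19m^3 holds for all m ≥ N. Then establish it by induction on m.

At m = 16: 65536 < 77824, so the inequality fails and N ≥ 17. We prove 2^m ≥ 19m^3 for all m ≥ 17.
For the base case m = 17: 2^m = 131072 and 19m^3 = 93347, so 131072 ≥ 93347.
For the inductive step, assume it holds for an arbitrary j ≥ 17, so 2^j ≥ 19j^3.
Then 2^(j + 1) = 2·(2^j) ≥ 2·(19j^3).
Also, for j ≥ 17 we have 2·(19j^3) ≥ 19(j+1)^3, since 2 ≥ (1 + 1/j)^3 for all j ≥ 17.
Combining, 2^(j + 1) ≥ 19(j+1)^3.
This completes the induction.
Hence the smallest such N is 17.

N = 17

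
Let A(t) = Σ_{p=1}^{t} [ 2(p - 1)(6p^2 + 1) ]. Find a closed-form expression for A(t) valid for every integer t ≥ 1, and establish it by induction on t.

We claim A(t) = t(t - 1)(3t^2 + 5t + 3) for all t ≥ 1.
When t = 1: A(1) = 0, and the closed form gives 0. They agree.
Suppose the result is true for t = p, so A(p) = p(3p^3 + 2p^2 - 2p - 3).
Then A(p+1) = A(p) + (2p(6(p + 1)^2 + 1)) = (p(3p^3 + 2p^2 - 2p - 3)) + (2p(6(p + 1)^2 + 1)).
Simplifying, A(p+1) = p(p + 1)(3p^2 + 11p + 11) = (p+1)((p+1) - 1)(3(p+1)^2 + 5(p+1) + 3),
which is the closed form with t = p+1.
This completes the induction.

A(t) = t(t - 1)(3t^2 + 5t + 3)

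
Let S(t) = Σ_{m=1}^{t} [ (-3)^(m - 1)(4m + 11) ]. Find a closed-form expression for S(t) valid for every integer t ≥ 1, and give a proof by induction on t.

S(t) = -(-3)^t(t + 3) + 3

We claim S(t) = -(-3)^t(t + 3) + 3 for all t ≥ 1.
Base step (t = 1): S(1) = 15, and the closed form gives 15. They agree.
For the inductive step, assume it holds for an arbitrary m ≥ 1, so S(m) = -(-3)^m(m + 3) + 3.
Then S(m+1) = S(m) + ((-3)^m(4m + 15)) = (-(-3)^m(m + 3) + 3) + ((-3)^m(4m + 15)).
Simplifying, S(m+1) = 3(-3)^m·m + 12(-3)^m + 3 = -(-3)^(m+1)((m+1) + 3) + 3,
which is the closed form with t = m+1.
Hence, by induction on t, the claim holds for every t ≥ 1.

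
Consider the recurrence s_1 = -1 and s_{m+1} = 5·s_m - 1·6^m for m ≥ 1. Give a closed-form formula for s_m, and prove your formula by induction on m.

Computing the first terms: s_1 = -1, s_2 = -11, s_3 = -91. This suggests s_m = 5^m - 6^m.
When m = 1: the formula gives -1 = -1 = s_1.
Inductive step: assume the claim holds for m = r, so s_r = 5^r - 6^r.
Then s_{r+1} = 5·s_r - 1·6^r = 5·(5^r - 6^r) - 1·6^r = 5^(r + 1) - 6^(r + 1),
which is the claimed formula at m = r+1.
This completes the induction.

s_m = 5^m - 6^m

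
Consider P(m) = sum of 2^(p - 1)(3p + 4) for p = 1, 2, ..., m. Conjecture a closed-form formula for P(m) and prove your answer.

P(m) = 2^m(3m + 1) - 1

We claim P(m) = 2^m(3m + 1) - 1 for all m ≥ 1.
For the base case m = 1: P(1) = 7, and the closed form gives 7. They agree.
For the inductive step, assume it holds for an arbitrary p ≥ 1, so P(p) = 2^p(3p + 1) - 1.
Then P(p+1) = P(p) + (2^p(3p + 7)) = (2^p(3p + 1) - 1) + (2^p(3p + 7)).
Simplifying, P(p+1) = 6·2^p·p + 8·2^p - 1 = 2^(p+1)(3(p+1) + 1) - 1,
which is the closed form with m = p+1.
By induction, the statement is established for all m ≥ 1.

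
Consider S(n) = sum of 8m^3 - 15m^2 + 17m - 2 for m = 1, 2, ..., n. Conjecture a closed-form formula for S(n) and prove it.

We claim S(n) = n(2n^3 - n^2 + 3n + 4) for all n ≥ 1.
For the base case n = 1: S(1) = 8, and the closed form gives 8. They agree.
Suppose the result is true for n = m, so S(m) = m(2m^3 - m^2 + 3m + 4).
Then S(m+1) = S(m) + (8m^3 + 9m^2 + 11m + 8) = (m(2m^3 - m^2 + 3m + 4)) + (8m^3 + 9m^2 + 11m + 8).
Simplifying, S(m+1) = (m + 1)(2m^3 + 5m^2 + 7m + 8) = (m+1)(2(m+1)^3 - (m+1)^2 + 3(m+1) + 4),
which is the closed form with n = m+1.
By induction, the statement is established for all n ≥ 1.

S(n) = n(2n^3 - n^2 + 3n + 4)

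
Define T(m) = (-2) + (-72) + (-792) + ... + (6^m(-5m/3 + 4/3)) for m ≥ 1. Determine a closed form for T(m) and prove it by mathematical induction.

We claim T(m) = 2·6^m(-m + 1) - 2 for all m ≥ 1.
Base step (m = 1): T(1) = -2, and the closed form gives -2. They agree.
Inductive step: assume the claim holds for m = j, so T(j) = 2·6^j(-j + 1) - 2.
Then T(j+1) = T(j) + (6^j(-10j - 2)) = (2·6^j(-j + 1) - 2) + (6^j(-10j - 2)).
Simplifying, T(j+1) = -12·6^j·j - 2 = 2·6^(j+1)(-(j+1) + 1) - 2,
which is the closed form with m = j+1.
Hence, by induction on m, the claim holds for every m ≥ 1.

T(m) = 2·6^m(-m + 1) - 2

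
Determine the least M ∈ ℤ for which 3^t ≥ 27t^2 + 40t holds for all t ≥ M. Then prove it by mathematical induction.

M = 7

At t = 6: 729 < 1212, so the inequality fails and M ≥ 7. We prove 3^t ≥ 27t^2 + 40t for all t ≥ 7.
Base case (t = 7): 3^t = 2187 and 27t^2 + 40t = 1603, so 2187 ≥ 1603.
Inductive step: assume the claim holds for t = r, so 3^r ≥ 27r^2 + 40r.
Then 3^(r + 1) = 3·(3^r) ≥ 3·(27r^2 + 40r).
Also, for r ≥ 7 we have 3·(27r^2 + 40r) ≥ 27(r+1)^2 + 40(r+1), since 3·(27r^2 + 40r) − (27(r+1)^2 + 40(r+1)) = 54r^2 + 26r - 67, which is nonnegative for all r ≥ 7.
Combining, 3^(r + 1) ≥ 27(r+1)^2 + 40(r+1).
By the principle of mathematical induction, the result holds for all t ≥ 7.
Hence the smallest such M is 7.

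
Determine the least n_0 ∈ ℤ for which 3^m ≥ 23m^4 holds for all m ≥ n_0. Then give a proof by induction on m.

At m = 11: 177147 < 336743, so the inequality fails and n_0 ≥ 12. We prove 3^m ≥ 23m^4 for all m ≥ 12.
When m = 12: 3^m = 531441 and 23m^4 = 476928, so 531441 ≥ 476928.
Suppose the result is true for m = r, so 3^r ≥ 23r^4.
Then 3^(r + 1) = 3·(3^r) ≥ 3·(23r^4).
Also, for r ≥ 12 we have 3·(23r^4) ≥ 23(r+1)^4, since 3 ≥ (1 + 1/r)^4 for all r ≥ 12.
Combining, 3^(r + 1) ≥ 23(r+1)^4.
By the principle of mathematical induction, the result holds for all m ≥ 12.
Hence the smallest such n_0 is 12.

n_0 = 12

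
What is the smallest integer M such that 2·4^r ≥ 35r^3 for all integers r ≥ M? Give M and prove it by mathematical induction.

M = 6

At r = 5: 2048 < 4375, so the inequality fails and M ≥ 6. We prove 2·4^r ≥ 35r^3 for all r ≥ 6.
Base case (r = 6): 2·4^r = 8192 and 35r^3 = 7560, so 8192 ≥ 7560.
Inductive step: suppose the statement holds for some k ≥ 6, so 2·4^k ≥ 35k^3.
Then 2·4^(k + 1) = 4·(2·4^k) ≥ 4·(35k^3).
Also, for k ≥ 6 we have 4·(35k^3) ≥ 35(k+1)^3, since 4 ≥ (1 + 1/k)^3 for all k ≥ 6.
Combining, 2·4^(k + 1) ≥ 35(k+1)^3.
By the principle of mathematical induction, the result holds for all r ≥ 6.
Hence the smallest such M is 6.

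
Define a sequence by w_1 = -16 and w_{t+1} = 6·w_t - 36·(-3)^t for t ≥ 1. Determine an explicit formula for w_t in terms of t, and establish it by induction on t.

w_t = 4(-3)^t - 4·6^(t - 1)

Computing the first terms: w_1 = -16, w_2 = 12, w_3 = -252. This suggests w_t = 4(-3)^t - 4·6^(t - 1).
When t = 1: the formula gives -16 = -16 = w_1.
For the inductive step, assume it holds for an arbitrary m ≥ 1, so w_m = 4(-3)^m - 4·6^(m - 1).
Then w_{m+1} = 6·w_m - 36·(-3)^m = 6·(4(-3)^m - 4·6^(m - 1)) - 36·(-3)^m = 4(-3)^(m + 1) - 4·6^m = 4(-3)^(m+1) - 4·6^((m+1) - 1),
which is the claimed formula at t = m+1.
This completes the induction.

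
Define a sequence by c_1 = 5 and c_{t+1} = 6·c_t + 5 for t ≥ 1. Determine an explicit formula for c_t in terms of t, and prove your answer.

c_t = 6^t - 1

Computing the first terms: c_1 = 5, c_2 = 35, c_3 = 215. This suggests c_t = 6^t - 1.
Base step (t = 1): the formula gives 5 = 5 = c_1.
Inductive step: suppose the statement holds for some j ≥ 1, so c_j = 6^j - 1.
Then c_{j+1} = 6·c_j + 5 = 6·(6^j - 1) + 5 = 6^(j + 1) - 1,
which is the claimed formula at t = j+1.
Hence, by induction on t, the claim holds for every t ≥ 1.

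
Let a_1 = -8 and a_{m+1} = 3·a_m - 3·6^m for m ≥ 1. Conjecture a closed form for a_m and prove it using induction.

Computing the first terms: a_1 = -8, a_2 = -42, a_3 = -234. This suggests a_m = -2·3^(m - 1) - 6^m.
For the base case m = 1: the formula gives -8 = -8 = a_1.
Suppose the result is true for m = i, so a_i = -2·3^(i - 1) - 6^i.
Then a_{i+1} = 3·a_i - 3·6^i = 3·(-2·3^(i - 1) - 6^i) - 3·6^i = -2·3^i - 6^(i + 1) = -2·3^((i+1) - 1) - 6^(i+1),
which is the claimed formula at m = i+1.
This completes the induction.

a_m = -2·3^(m - 1) - 6^m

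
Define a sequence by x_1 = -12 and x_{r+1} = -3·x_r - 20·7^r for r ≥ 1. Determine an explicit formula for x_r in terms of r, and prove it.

x_r = 2(-3)^(r - 1) - 2·7^r

Computing the first terms: x_1 = -12, x_2 = -104, x_3 = -668. This suggests x_r = 2(-3)^(r - 1) - 2·7^r.
Base case (r = 1): the formula gives -12 = -12 = x_1.
For the inductive step, assume it holds for an arbitrary j ≥ 1, so x_j = 2(-3)^(j - 1) - 2·7^j.
Then x_{j+1} = -3·x_j - 20·7^j = -3·(2(-3)^(j - 1) - 2·7^j) - 20·7^j = 2(-3)^j - 2·7^(j + 1) = 2(-3)^((j+1) - 1) - 2·7^(j+1),
which is the claimed formula at r = j+1.
By the principle of mathematical induction, the result holds for all r ≥ 1.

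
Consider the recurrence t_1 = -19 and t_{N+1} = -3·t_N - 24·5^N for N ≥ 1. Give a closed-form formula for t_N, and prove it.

Computing the first terms: t_1 = -19, t_2 = -63, t_3 = -411. This suggests t_N = -4(-3)^(N - 1) - 3·5^N.
When N = 1: the formula gives -19 = -19 = t_1.
For the inductive step, assume it holds for an arbitrary m ≥ 1, so t_m = -4(-3)^(m - 1) - 3·5^m.
Then t_{m+1} = -3·t_m - 24·5^m = -3·(-4(-3)^(m - 1) - 3·5^m) - 24·5^m = -4(-3)^m - 3·5^(m + 1) = -4(-3)^((m+1) - 1) - 3·5^(m+1),
which is the claimed formula at N = m+1.
By the principle of mathematical induction, the result holds for all N ≥ 1.

t_N = -4(-3)^(N - 1) - 3·5^N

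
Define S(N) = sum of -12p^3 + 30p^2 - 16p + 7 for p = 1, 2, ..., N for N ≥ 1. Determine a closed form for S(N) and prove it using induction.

We claim S(N) = -N(3N^3 - 4N^2 - 4N - 4) for all N ≥ 1.
Base step (N = 1): S(1) = 9, and the closed form gives 9. They agree.
For the inductive step, assume it holds for an arbitrary p ≥ 1, so S(p) = p(-3p^3 + 4p^2 + 4p + 4).
Then S(p+1) = S(p) + (-12p^3 - 6p^2 + 8p + 9) = (p(-3p^3 + 4p^2 + 4p + 4)) + (-12p^3 - 6p^2 + 8p + 9).
Simplifying, S(p+1) = -(p + 1)(3p^3 + 5p^2 - 3p - 9) = -(p+1)(3(p+1)^3 - 4(p+1)^2 - 4(p+1) - 4),
which is the closed form with N = p+1.
By the principle of mathematical induction, the result holds for all N ≥ 1.

S(N) = -N(3N^3 - 4N^2 - 4N - 4)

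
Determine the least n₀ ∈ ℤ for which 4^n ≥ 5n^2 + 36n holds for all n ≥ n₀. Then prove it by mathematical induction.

At n = 3: 64 < 153, so the inequality fails and n₀ ≥ 4. We prove 4^n ≥ 5n^2 + 36n for all n ≥ 4.
Base case (n = 4): 4^n = 256 and 5n^2 + 36n = 224, so 256 ≥ 224.
For the inductive step, assume it holds for an arbitrary i ≥ 4, so 4^i ≥ 5i^2 + 36i.
Then 4^(i + 1) = 4·(4^i) ≥ 4·(5i^2 + 36i).
Also, for i ≥ 4 we have 4·(5i^2 + 36i) ≥ 5(i+1)^2 + 36(i+1), since 4·(5i^2 + 36i) − (5(i+1)^2 + 36(i+1)) = 15i^2 + 98i - 41, which is nonnegative for all i ≥ 4.
Combining, 4^(i + 1) ≥ 5(i+1)^2 + 36(i+1).
This completes the induction.
Hence the smallest such n₀ is 4.

n₀ = 4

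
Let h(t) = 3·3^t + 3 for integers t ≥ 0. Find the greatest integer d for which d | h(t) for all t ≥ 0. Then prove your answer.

d = 6

Computing the first values: h(0) = 6 and h(1) = 12; gcd(6, 12) = 6, so d ≤ 6.
We prove 6 | 3·3^t + 3 for all t ≥ 0 by induction on t.
When t = 0: h(0) = 6 = 6·(1), so 6 | h(0).
Inductive step: assume the claim holds for t = p, i.e. 6 | h(p). Then
h(p+1) = 3·3^(p+1) + 3 = 3·(3·3^p + 3) - 6 = 3·h(p) - 6. The first term is divisible by 6 by the inductive hypothesis, and -6 is divisible by 6. Hence 6 | h(p+1).
By induction, the statement is established for all t ≥ 0.
Therefore the largest such d is 6.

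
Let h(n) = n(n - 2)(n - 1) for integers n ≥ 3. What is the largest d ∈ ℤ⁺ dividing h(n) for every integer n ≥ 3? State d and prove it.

d = 6

Computing the first values: h(3) = 6 and h(4) = 24; gcd(6, 24) = 6, so d ≤ 6.
We prove 6 | n(n - 2)(n - 1) for all n ≥ 3 by induction on n.
Base case (n = 3): h(3) = 6 = 6·(1), so 6 | h(3).
For the inductive step, assume it holds for an arbitrary r ≥ 3, i.e. 6 | h(r). Then
h(r+1) − h(r) = (r-1)·r·(r+1) − (r-2)·(r-1)·r = (r-1)·r·[(r+1) − (r-2)] = 3·(r-1)·r. The product of 2 consecutive integers is divisible by (2)! = 2, so h(r+1) − h(r) is divisible by 3·2 = 6. By the inductive hypothesis 6 | h(r), hence 6 | h(r+1).
Hence, by induction on n, the claim holds for every n ≥ 3.
Therefore the largest such d is 6.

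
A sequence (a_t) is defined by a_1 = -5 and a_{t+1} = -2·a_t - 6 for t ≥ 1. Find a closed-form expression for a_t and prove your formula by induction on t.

Computing the first terms: a_1 = -5, a_2 = 4, a_3 = -14. This suggests a_t = -3(-2)^(t - 1) - 2.
Base case (t = 1): the formula gives -5 = -5 = a_1.
Inductive step: assume the claim holds for t = k, so a_k = -3(-2)^(k - 1) - 2.
Then a_{k+1} = -2·a_k - 6 = -2·(-3(-2)^(k - 1) - 2) - 6 = -3(-2)^k - 2 = -3(-2)^((k+1) - 1) - 2,
which is the claimed formula at t = k+1.
This completes the induction.

a_t = -3(-2)^(t - 1) - 2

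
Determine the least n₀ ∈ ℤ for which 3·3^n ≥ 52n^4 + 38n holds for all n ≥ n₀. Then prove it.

At n = 11: 531441 < 761750, so the inequality fails and n₀ ≥ 12. We prove 3·3^n ≥ 52n^4 + 38n for all n ≥ 12.
When n = 12: 3·3^n = 1594323 and 52n^4 + 38n = 1078728, so 1594323 ≥ 1078728.
For the inductive step, assume it holds for an arbitrary p ≥ 12, so 3·3^p ≥ 52p^4 + 38p.
Then 3·3^(p + 1) = 3·(3·3^p) ≥ 3·(52p^4 + 38p).
Also, for p ≥ 12 we have 3·(52p^4 + 38p) ≥ 52(p+1)^4 + 38(p+1), since 3·(52p^4 + 38p) − (52(p+1)^4 + 38(p+1)) = 104p^4 - 208p^3 - 312p^2 - 132p - 90, which is nonnegative for all p ≥ 12.
Combining, 3·3^(p + 1) ≥ 52(p+1)^4 + 38(p+1).
This completes the induction.
Hence the smallest such n₀ is 12.

n₀ = 12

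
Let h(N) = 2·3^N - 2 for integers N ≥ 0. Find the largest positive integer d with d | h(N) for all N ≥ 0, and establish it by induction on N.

d = 4

Computing the first values: h(0) = 0 and h(1) = 4; gcd(0, 4) = 4, so d ≤ 4.
We prove 4 | 2·3^N - 2 for all N ≥ 0 by induction on N.
When N = 0: h(0) = 0 = 4·(0), so 4 | h(0).
For the inductive step, assume it holds for an arbitrary r ≥ 0, i.e. 4 | h(r). Then
h(r+1) = 2·3^(r+1) - 2 = 3·(2·3^r - 2) + 4 = 3·h(r) + 4. The first term is divisible by 4 by the inductive hypothesis, and 4 is divisible by 4. Hence 4 | h(r+1).
By the principle of mathematical induction, the result holds for all N ≥ 0.
Therefore the largest such d is 4.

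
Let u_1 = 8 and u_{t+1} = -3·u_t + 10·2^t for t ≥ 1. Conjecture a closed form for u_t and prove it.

Computing the first terms: u_1 = 8, u_2 = -4, u_3 = 52. This suggests u_t = 4(-3)^(t - 1) + 2^(t + 1).
Base case (t = 1): the formula gives 8 = 8 = u_1.
Suppose the result is true for t = m, so u_m = 4(-3)^(m - 1) + 2^(m + 1).
Then u_{m+1} = -3·u_m + 10·2^m = -3·(4(-3)^(m - 1) + 2^(m + 1)) + 10·2^m = 4(-3)^m + 2^(m + 2) = 4(-3)^((m+1) - 1) + 2^((m+1) + 1),
which is the claimed formula at t = m+1.
This completes the induction.

u_t = 4(-3)^(t - 1) + 2^(t + 1)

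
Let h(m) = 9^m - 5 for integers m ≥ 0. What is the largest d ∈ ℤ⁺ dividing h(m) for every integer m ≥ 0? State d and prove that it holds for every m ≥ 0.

d = 4

Computing the first values: h(0) = -4 and h(1) = 4; gcd(-4, 4) = 4, so d ≤ 4.
We prove 4 | 9^m - 5 for all m ≥ 0 by induction on m.
Base step (m = 0): h(0) = -4 = 4·(-1), so 4 | h(0).
Inductive step: suppose the statement holds for some j ≥ 0, i.e. 4 | h(j). Then
h(j+1) = 9^(j+1) - 5 = 9·(9^j - 5) + 40 = 9·h(j) + 40. The first term is divisible by 4 by the inductive hypothesis, and 40 is divisible by 4. Hence 4 | h(j+1).
By the principle of mathematical induction, the result holds for all m ≥ 0.
Therefore the largest such d is 4.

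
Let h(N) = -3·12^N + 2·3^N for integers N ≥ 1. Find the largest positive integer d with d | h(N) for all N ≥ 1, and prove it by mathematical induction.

Computing the first values: h(1) = -30 and h(2) = -414; gcd(-30, -414) = 6, so d ≤ 6.
We prove 6 | -3·12^N + 2·3^N for all N ≥ 1 by induction on N.
When N = 1: h(1) = -30 = 6·(-5), so 6 | h(1).
Inductive step: assume the claim holds for N = j, i.e. 6 | h(j). Then
h(j+1) − 12·h(j) = (-3·12^(j+1) + 2·3^(j+1)) − 12·(-3·12^j + 2·3^j) = (2)·3^j·(3 − 12) = (-18)·3^j. Since 6 | h(j) by the inductive hypothesis, 6 | 12·h(j); and 6 | -18 since -18 = 6·-3. Therefore 6 | h(j+1).
By the principle of mathematical induction, the result holds for all N ≥ 1.
Therefore the largest such d is 6.

d = 6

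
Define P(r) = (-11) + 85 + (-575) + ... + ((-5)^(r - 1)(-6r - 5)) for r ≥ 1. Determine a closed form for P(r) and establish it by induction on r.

P(r) = (-5)^r(r + 1) - 1

We claim P(r) = (-5)^r(r + 1) - 1 for all r ≥ 1.
When r = 1: P(1) = -11, and the closed form gives -11. They agree.
Suppose the result is true for r = j, so P(j) = (-5)^j(j + 1) - 1.
Then P(j+1) = P(j) + ((-5)^j(-6j - 11)) = ((-5)^j(j + 1) - 1) + ((-5)^j(-6j - 11)).
Simplifying, P(j+1) = -5(-5)^j·j - 10(-5)^j - 1 = (-5)^(j+1)((j+1) + 1) - 1,
which is the closed form with r = j+1.
This completes the induction.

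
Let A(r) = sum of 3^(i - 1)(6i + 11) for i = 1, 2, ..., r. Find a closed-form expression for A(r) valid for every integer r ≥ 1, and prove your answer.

A(r) = 3^r(3r + 4) - 4

We claim A(r) = 3^r(3r + 4) - 4 for all r ≥ 1.
Base step (r = 1): A(1) = 17, and the closed form gives 17. They agree.
Inductive step: assume the claim holds for r = i, so A(i) = 3^i(3i + 4) - 4.
Then A(i+1) = A(i) + (3^i(6i + 17)) = (3^i(3i + 4) - 4) + (3^i(6i + 17)).
Simplifying, A(i+1) = 9·3^i·i + 21·3^i - 4 = 3^(i+1)(3(i+1) + 4) - 4,
which is the closed form with r = i+1.
By the principle of mathematical induction, the result holds for all r ≥ 1.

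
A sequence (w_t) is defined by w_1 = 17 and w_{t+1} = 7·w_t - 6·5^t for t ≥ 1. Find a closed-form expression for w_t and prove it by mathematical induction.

Computing the first terms: w_1 = 17, w_2 = 89, w_3 = 473. This suggests w_t = 3·5^t + 2·7^(t - 1).
When t = 1: the formula gives 17 = 17 = w_1.
Suppose the result is true for t = i, so w_i = 3·5^i + 2·7^(i - 1).
Then w_{i+1} = 7·w_i - 6·5^i = 7·(3·5^i + 2·7^(i - 1)) - 6·5^i = 3·5^(i + 1) + 2·7^i = 3·5^(i+1) + 2·7^((i+1) - 1),
which is the claimed formula at t = i+1.
Hence, by induction on t, the claim holds for every t ≥ 1.

w_t = 3·5^t + 2·7^(t - 1)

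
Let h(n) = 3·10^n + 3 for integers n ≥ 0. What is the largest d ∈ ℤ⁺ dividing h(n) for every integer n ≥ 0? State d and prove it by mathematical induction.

d = 3

Computing the first values: h(0) = 6 and h(1) = 33; gcd(6, 33) = 3, so d ≤ 3.
We prove 3 | 3·10^n + 3 for all n ≥ 0 by induction on n.
When n = 0: h(0) = 6 = 3·(2), so 3 | h(0).
Inductive step: assume the claim holds for n = j, i.e. 3 | h(j). Then
h(j+1) = 3·10^(j+1) + 3 = 10·(3·10^j + 3) - 27 = 10·h(j) - 27. The first term is divisible by 3 by the inductive hypothesis, and -27 is divisible by 3. Hence 3 | h(j+1).
This completes the induction.
Therefore the largest such d is 3.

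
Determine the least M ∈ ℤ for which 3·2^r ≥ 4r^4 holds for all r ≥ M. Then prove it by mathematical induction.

At r = 16: 196608 < 262144, so the inequality fails and M ≥ 17. We prove 3·2^r ≥ 4r^4 for all r ≥ 17.
Base step (r = 17): 3·2^r = 393216 and 4r^4 = 334084, so 393216 ≥ 334084.
Inductive step: suppose the statement holds for some i ≥ 17, so 3·2^i ≥ 4i^4.
Then 3·2^(i + 1) = 2·(3·2^i) ≥ 2·(4i^4).
Also, for i ≥ 17 we have 2·(4i^4) ≥ 4(i+1)^4, since 2 ≥ (1 + 1/i)^4 for all i ≥ 17.
Combining, 3·2^(i + 1) ≥ 4(i+1)^4.
This completes the induction.
Hence the smallest such M is 17.

M = 17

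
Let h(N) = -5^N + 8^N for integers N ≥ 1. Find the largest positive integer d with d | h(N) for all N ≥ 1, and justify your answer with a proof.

d = 3

Computing the first values: h(1) = 3 and h(2) = 39; gcd(3, 39) = 3, so d ≤ 3.
We prove 3 | -5^N + 8^N for all N ≥ 1 by induction on N.
For the base case N = 1: h(1) = 3 = 3·(1), so 3 | h(1).
Suppose the result is true for N = p, i.e. 3 | h(p). Then
8^{p+1} − 5^{p+1} = 8·8^p − 5·5^p = 8·(8^p − 5^p) + (3)·5^p. The first term is divisible by 3 by the inductive hypothesis, and the second term (3)·5^p is divisible by 3 since 3 | 3. Hence 3 | h(p+1).
By the principle of mathematical induction, the result holds for all N ≥ 1.
Therefore the largest such d is 3.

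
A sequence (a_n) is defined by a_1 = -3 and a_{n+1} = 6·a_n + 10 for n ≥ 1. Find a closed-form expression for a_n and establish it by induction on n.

a_n = -6^(n - 1) - 2

Computing the first terms: a_1 = -3, a_2 = -8, a_3 = -38. This suggests a_n = -6^(n - 1) - 2.
When n = 1: the formula gives -3 = -3 = a_1.
Inductive step: assume the claim holds for n = k, so a_k = -6^(k - 1) - 2.
Then a_{k+1} = 6·a_k + 10 = 6·(-6^(k - 1) - 2) + 10 = -6^k - 2 = -6^((k+1) - 1) - 2,
which is the claimed formula at n = k+1.
By the principle of mathematical induction, the result holds for all n ≥ 1.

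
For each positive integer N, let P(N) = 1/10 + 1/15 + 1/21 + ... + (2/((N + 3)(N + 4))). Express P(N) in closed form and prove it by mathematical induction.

P(N) = N/(2(N + 4))

We claim P(N) = N/(2(N + 4)) for all N ≥ 1.
When N = 1: P(1) = 1/10, and the closed form gives 1/10. They agree.
Suppose the result is true for N = j, so P(j) = j/(2(j + 4)).
Then P(j+1) = P(j) + (2/((j + 4)(j + 5))) = (j/(2(j + 4))) + (2/((j + 4)(j + 5))).
Simplifying, P(j+1) = (j + 1)/(2(j + 5)) = (j+1)/(2((j+1) + 4)),
which is the closed form with N = j+1.
By the principle of mathematical induction, the result holds for all N ≥ 1.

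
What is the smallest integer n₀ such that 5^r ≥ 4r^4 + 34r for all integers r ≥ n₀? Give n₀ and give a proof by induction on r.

n₀ = 5

At r = 4: 625 < 1160, so the inequality fails and n₀ ≥ 5. We prove 5^r ≥ 4r^4 + 34r for all r ≥ 5.
Base case (r = 5): 5^r = 3125 and 4r^4 + 34r = 2670, so 3125 ≥ 2670.
Inductive step: suppose the statement holds for some m ≥ 5, so 5^m ≥ 4m^4 + 34m.
Then 5^(m + 1) = 5·(5^m) ≥ 5·(4m^4 + 34m).
Also, for m ≥ 5 we have 5·(4m^4 + 34m) ≥ 4(m+1)^4 + 34(m+1), since 5·(4m^4 + 34m) − (4(m+1)^4 + 34(m+1)) = 16m^4 - 16m^3 - 24m^2 + 120m - 38, which is nonnegative for all m ≥ 5.
Combining, 5^(m + 1) ≥ 4(m+1)^4 + 34(m+1).
This completes the induction.
Hence the smallest such n₀ is 5.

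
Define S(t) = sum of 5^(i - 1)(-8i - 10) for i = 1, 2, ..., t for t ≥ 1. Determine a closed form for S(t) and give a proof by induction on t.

We claim S(t) = -2·5^t(t + 1) + 2 for all t ≥ 1.
Base step (t = 1): S(1) = -18, and the closed form gives -18. They agree.
For the inductive step, assume it holds for an arbitrary i ≥ 1, so S(i) = -2·5^i(i + 1) + 2.
Then S(i+1) = S(i) + (5^i(-8i - 18)) = (-2·5^i(i + 1) + 2) + (5^i(-8i - 18)).
Simplifying, S(i+1) = -10·5^i·i - 20·5^i + 2 = -2·5^(i+1)((i+1) + 1) + 2,
which is the closed form with t = i+1.
By the principle of mathematical induction, the result holds for all t ≥ 1.

S(t) = -2·5^t(t + 1) + 2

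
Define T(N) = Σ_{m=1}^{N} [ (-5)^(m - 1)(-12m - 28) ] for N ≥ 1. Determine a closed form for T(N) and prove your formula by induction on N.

We claim T(N) = (-5)^N(2N + 5) - 5 for all N ≥ 1.
For the base case N = 1: T(1) = -40, and the closed form gives -40. They agree.
Inductive step: assume the claim holds for N = m, so T(m) = (-5)^m(2m + 5) - 5.
Then T(m+1) = T(m) + ((-5)^m(-12m - 40)) = ((-5)^m(2m + 5) - 5) + ((-5)^m(-12m - 40)).
Simplifying, T(m+1) = -10(-5)^m·m - 35(-5)^m - 5 = (-5)^(m+1)(2(m+1) + 5) - 5,
which is the closed form with N = m+1.
This completes the induction.

T(N) = (-5)^N(2N + 5) - 5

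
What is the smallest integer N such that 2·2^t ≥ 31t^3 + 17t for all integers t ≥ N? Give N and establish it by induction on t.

At t = 15: 65536 < 104880, so the inequality fails and N ≥ 16. We prove 2·2^t ≥ 31t^3 + 17t for all t ≥ 16.
Base step (t = 16): 2·2^t = 131072 and 31t^3 + 17t = 127248, so 131072 ≥ 127248.
For the inductive step, assume it holds for an arbitrary m ≥ 16, so 2·2^m ≥ 31m^3 + 17m.
Then 2·2^(m + 1) = 2·(2·2^m) ≥ 2·(31m^3 + 17m).
Also, for m ≥ 16 we have 2·(31m^3 + 17m) ≥ 31(m+1)^3 + 17(m+1), since 2·(31m^3 + 17m) − (31(m+1)^3 + 17(m+1)) = 31m^3 - 93m^2 - 76m - 48, which is nonnegative for all m ≥ 16.
Combining, 2·2^(m + 1) ≥ 31(m+1)^3 + 17(m+1).
Hence, by induction on t, the claim holds for every t ≥ 16.
Hence the smallest such N is 16.

N = 16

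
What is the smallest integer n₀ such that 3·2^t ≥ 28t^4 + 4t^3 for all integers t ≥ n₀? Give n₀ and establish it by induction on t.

n₀ = 21

At t = 20: 3145728 < 4512000, so the inequality fails and n₀ ≥ 21. We prove 3·2^t ≥ 28t^4 + 4t^3 for all t ≥ 21.
Base case (t = 21): 3·2^t = 6291456 and 28t^4 + 4t^3 = 5482512, so 6291456 ≥ 5482512.
Inductive step: suppose the statement holds for some i ≥ 21, so 3·2^i ≥ 28i^4 + 4i^3.
Then 3·2^(i + 1) = 2·(3·2^i) ≥ 2·(28i^4 + 4i^3).
Also, for i ≥ 21 we have 2·(28i^4 + 4i^3) ≥ 28(i+1)^4 + 4(i+1)^3, since 2·(28i^4 + 4i^3) − (28(i+1)^4 + 4(i+1)^3) = 28i^4 - 108i^3 - 180i^2 - 124i - 32, which is nonnegative for all i ≥ 21.
Combining, 3·2^(i + 1) ≥ 28(i+1)^4 + 4(i+1)^3.
Hence, by induction on t, the claim holds for every t ≥ 21.
Hence the smallest such n₀ is 21.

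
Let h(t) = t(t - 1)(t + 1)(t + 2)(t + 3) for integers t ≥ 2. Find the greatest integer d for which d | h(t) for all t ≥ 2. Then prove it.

d = 120

Computing the first values: h(2) = 120 and h(3) = 720; gcd(120, 720) = 120, so d ≤ 120.
We prove 120 | t(t - 1)(t + 1)(t + 2)(t + 3) for all t ≥ 2 by induction on t.
Base step (t = 2): h(2) = 120 = 120·(1), so 120 | h(2).
Inductive step: assume the claim holds for t = p, i.e. 120 | h(p). Then
h(p+1) − h(p) = p·(p+1)·(p+2)·(p+3)·(p+4) − (p-1)·p·(p+1)·(p+2)·(p+3) = p·(p+1)·(p+2)·(p+3)·[(p+4) − (p-1)] = 5·p·(p+1)·(p+2)·(p+3). The product of 4 consecutive integers is divisible by (4)! = 24, so h(p+1) − h(p) is divisible by 5·24 = 120. By the inductive hypothesis 120 | h(p), hence 120 | h(p+1).
By the principle of mathematical induction, the result holds for all t ≥ 2.
Therefore the largest such d is 120.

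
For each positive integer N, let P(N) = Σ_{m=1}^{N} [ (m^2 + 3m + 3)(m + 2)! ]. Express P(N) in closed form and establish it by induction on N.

P(N) = (N + 1)(N + 3)! - 6

We claim P(N) = (N + 1)(N + 3)! - 6 for all N ≥ 1.
When N = 1: P(1) = 42, and the closed form gives 42. They agree.
Suppose the result is true for N = m, so P(m) = (m + 1)(m + 3)! - 6.
Then P(m+1) = P(m) + ((m^2 + 5m + 7)(m + 3)!) = ((m + 1)(m + 3)! - 6) + ((m^2 + 5m + 7)(m + 3)!).
Simplifying, P(m+1) = ((m+1) + 1)((m+1) + 3)! - 6,
which is the closed form with N = m+1.
This completes the induction.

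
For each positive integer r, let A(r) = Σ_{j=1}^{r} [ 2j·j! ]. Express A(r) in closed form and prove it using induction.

We claim A(r) = (2r + 2)r! - 2 for all r ≥ 1.
Base step (r = 1): A(1) = 2, and the closed form gives 2. They agree.
For the inductive step, assume it holds for an arbitrary j ≥ 1, so A(j) = (2j + 2)j! - 2.
Then A(j+1) = A(j) + (2(j + 1)(j + 1)!) = ((2j + 2)j! - 2) + (2(j + 1)(j + 1)!).
Simplifying, A(j+1) = (2(j+1) + 2)(j+1)! - 2,
which is the closed form with r = j+1.
Hence, by induction on r, the claim holds for every r ≥ 1.

A(r) = (2r + 2)r! - 2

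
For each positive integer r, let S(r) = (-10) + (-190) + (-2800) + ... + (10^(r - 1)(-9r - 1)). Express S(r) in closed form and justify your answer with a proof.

S(r) = -10^r·r

We claim S(r) = -10^r·r for all r ≥ 1.
When r = 1: S(1) = -10, and the closed form gives -10. They agree.
Inductive step: assume the claim holds for r = p, so S(p) = -10^p·p.
Then S(p+1) = S(p) + (10^p(-9p - 10)) = (-10^p·p) + (10^p(-9p - 10)).
Simplifying, S(p+1) = 10^(p + 1)(-p - 1) = -10^(p+1)·(p+1),
which is the closed form with r = p+1.
By induction, the statement is established for all r ≥ 1.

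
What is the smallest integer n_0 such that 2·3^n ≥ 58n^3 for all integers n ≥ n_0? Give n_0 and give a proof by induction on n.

n_0 = 10

At n = 9: 39366 < 42282, so the inequality fails and n_0 ≥ 10. We prove 2·3^n ≥ 58n^3 for all n ≥ 10.
Base case (n = 10): 2·3^n = 118098 and 58n^3 = 58000, so 118098 ≥ 58000.
Inductive step: suppose the statement holds for some j ≥ 10, so 2·3^j ≥ 58j^3.
Then 2·3^(j + 1) = 3·(2·3^j) ≥ 3·(58j^3).
Also, for j ≥ 10 we have 3·(58j^3) ≥ 58(j+1)^3, since 3 ≥ (1 + 1/j)^3 for all j ≥ 10.
Combining, 2·3^(j + 1) ≥ 58(j+1)^3.
By induction, the statement is established for all n ≥ 10.
Hence the smallest such n_0 is 10.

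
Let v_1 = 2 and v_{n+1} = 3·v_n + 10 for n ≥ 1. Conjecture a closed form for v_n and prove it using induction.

v_n = 7·3^(n - 1) - 5

Computing the first terms: v_1 = 2, v_2 = 16, v_3 = 58. This suggests v_n = 7·3^(n - 1) - 5.
Base case (n = 1): the formula gives 2 = 2 = v_1.
Inductive step: assume the claim holds for n = p, so v_p = 7·3^(p - 1) - 5.
Then v_{p+1} = 3·v_p + 10 = 3·(7·3^(p - 1) - 5) + 10 = 7·3^p - 5 = 7·3^((p+1) - 1) - 5,
which is the claimed formula at n = p+1.
By induction, the statement is established for all n ≥ 1.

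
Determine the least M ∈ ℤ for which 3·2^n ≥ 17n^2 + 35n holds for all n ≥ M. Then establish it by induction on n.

At n = 9: 1536 < 1692, so the inequality fails and M ≥ 10. We prove 3·2^n ≥ 17n^2 + 35n for all n ≥ 10.
When n = 10: 3·2^n = 3072 and 17n^2 + 35n = 2050, so 3072 ≥ 2050.
Inductive step: suppose the statement holds for some k ≥ 10, so 3·2^k ≥ 17k^2 + 35k.
Then 3·2^(k + 1) = 2·(3·2^k) ≥ 2·(17k^2 + 35k).
Also, for k ≥ 10 we have 2·(17k^2 + 35k) ≥ 17(k+1)^2 + 35(k+1), since 2·(17k^2 + 35k) − (17(k+1)^2 + 35(k+1)) = 17k^2 + k - 52, which is nonnegative for all k ≥ 10.
Combining, 3·2^(k + 1) ≥ 17(k+1)^2 + 35(k+1).
Hence, by induction on n, the claim holds for every n ≥ 10.
Hence the smallest such M is 10.

M = 10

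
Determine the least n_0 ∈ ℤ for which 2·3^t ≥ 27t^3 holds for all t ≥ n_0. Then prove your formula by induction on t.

At t = 8: 13122 < 13824, so the inequality fails and n_0 ≥ 9. We prove 2·3^t ≥ 27t^3 for all t ≥ 9.
For the base case t = 9: 2·3^t = 39366 and 27t^3 = 19683, so 39366 ≥ 19683.
Inductive step: assume the claim holds for t = i, so 2·3^i ≥ 27i^3.
Then 2·3^(i + 1) = 3·(2·3^i) ≥ 3·(27i^3).
Also, for i ≥ 9 we have 3·(27i^3) ≥ 27(i+1)^3, since 3 ≥ (1 + 1/i)^3 for all i ≥ 9.
Combining, 2·3^(i + 1) ≥ 27(i+1)^3.
By the principle of mathematical induction, the result holds for all t ≥ 9.
Hence the smallest such n_0 is 9.

n_0 = 9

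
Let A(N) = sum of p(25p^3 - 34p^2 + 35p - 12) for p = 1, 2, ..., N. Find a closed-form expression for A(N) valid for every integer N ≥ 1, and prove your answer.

A(N) = N(N + 1)(5N^3 - N^2 + 4N - 1)

We claim A(N) = N(N + 1)(5N^3 - N^2 + 4N - 1) for all N ≥ 1.
Base case (N = 1): A(1) = 14, and the closed form gives 14. They agree.
For the inductive step, assume it holds for an arbitrary p ≥ 1, so A(p) = p(5p^4 + 4p^3 + 3p^2 + 3p - 1).
Then A(p+1) = A(p) + (25p^4 + 66p^3 + 83p^2 + 56p + 14) = (p(5p^4 + 4p^3 + 3p^2 + 3p - 1)) + (25p^4 + 66p^3 + 83p^2 + 56p + 14).
Simplifying, A(p+1) = (p + 1)(p + 2)(5p^3 + 14p^2 + 17p + 7) = (p+1)((p+1) + 1)(5(p+1)^3 - (p+1)^2 + 4(p+1) - 1),
which is the closed form with N = p+1.
By the principle of mathematical induction, the result holds for all N ≥ 1.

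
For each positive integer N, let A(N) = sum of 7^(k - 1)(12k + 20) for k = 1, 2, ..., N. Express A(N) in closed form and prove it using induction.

A(N) = 7^N(2N + 3) - 3

We claim A(N) = 7^N(2N + 3) - 3 for all N ≥ 1.
When N = 1: A(1) = 32, and the closed form gives 32. They agree.
Suppose the result is true for N = k, so A(k) = 7^k(2k + 3) - 3.
Then A(k+1) = A(k) + (7^k(12k + 32)) = (7^k(2k + 3) - 3) + (7^k(12k + 32)).
Simplifying, A(k+1) = 14·7^k·k + 35·7^k - 3 = 7^(k+1)(2(k+1) + 3) - 3,
which is the closed form with N = k+1.
By the principle of mathematical induction, the result holds for all N ≥ 1.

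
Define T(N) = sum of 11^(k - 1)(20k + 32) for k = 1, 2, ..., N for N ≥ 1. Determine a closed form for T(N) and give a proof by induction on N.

T(N) = 11^N(2N + 3) - 3

We claim T(N) = 11^N(2N + 3) - 3 for all N ≥ 1.
Base case (N = 1): T(1) = 52, and the closed form gives 52. They agree.
Suppose the result is true for N = k, so T(k) = 11^k(2k + 3) - 3.
Then T(k+1) = T(k) + (11^k(20k + 52)) = (11^k(2k + 3) - 3) + (11^k(20k + 52)).
Simplifying, T(k+1) = 22·11^k·k + 55·11^k - 3 = 11^(k+1)(2(k+1) + 3) - 3,
which is the closed form with N = k+1.
Hence, by induction on N, the claim holds for every N ≥ 1.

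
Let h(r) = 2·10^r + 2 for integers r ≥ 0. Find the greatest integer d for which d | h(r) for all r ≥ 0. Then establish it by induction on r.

Computing the first values: h(0) = 4 and h(1) = 22; gcd(4, 22) = 2, so d ≤ 2.
We prove 2 | 2·10^r + 2 for all r ≥ 0 by induction on r.
Base step (r = 0): h(0) = 4 = 2·(2), so 2 | h(0).
For the inductive step, assume it holds for an arbitrary j ≥ 0, i.e. 2 | h(j). Then
h(j+1) = 2·10^(j+1) + 2 = 10·(2·10^j + 2) - 18 = 10·h(j) - 18. The first term is divisible by 2 by the inductive hypothesis, and -18 is divisible by 2. Hence 2 | h(j+1).
By induction, the statement is established for all r ≥ 0.
Therefore the largest such d is 2.

d = 2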